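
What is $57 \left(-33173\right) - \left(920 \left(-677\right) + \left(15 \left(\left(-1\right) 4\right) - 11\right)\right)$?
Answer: $-1267950$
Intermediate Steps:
$57 \left(-33173\right) - \left(920 \left(-677\right) + \left(15 \left(\left(-1\right) 4\right) - 11\right)\right) = -1890861 - \left(-622840 + \left(15 \left(-4\right) - 11\right)\right) = -1890861 - \left(-622840 - 71\right) = -1890861 - -622911 = -1890861 + 622911 = -1267950$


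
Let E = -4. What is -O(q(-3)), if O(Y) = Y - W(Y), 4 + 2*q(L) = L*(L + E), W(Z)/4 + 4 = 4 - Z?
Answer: -85/2 ≈ -42.500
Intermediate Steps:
W(Z) = -4*Z (W(Z) = -16 + 4*(4 - Z) = -16 + (16 - 4*Z) = -4*Z)
q(L) = -2 + L*(-4 + L)/2 (q(L) = -2 + (L*(L - 4))/2 = -2 + (L*(-4 + L))/2 = -2 + L*(-4 + L)/2)
O(Y) = 5*Y (O(Y) = Y - (-4)*Y = Y + 4*Y = 5*Y)
-O(q(-3)) = -5*(-2 + (½)*(-3)² - 2*(-3)) = -5*(-2 + (½)*9 + 6) = -5*(-2 + 9/2 + 6) = -5*17/2 = -1*85/2 = -85/2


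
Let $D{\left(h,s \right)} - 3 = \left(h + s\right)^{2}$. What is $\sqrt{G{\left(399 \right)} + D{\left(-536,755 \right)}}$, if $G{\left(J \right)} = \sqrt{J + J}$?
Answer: $\sqrt{47964 + \sqrt{798}} \approx 219.07$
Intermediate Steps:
$D{\left(h,s \right)} = 3 + \left(h + s\right)^{2}$
$G{\left(J \right)} = \sqrt{2} \sqrt{J}$ ($G{\left(J \right)} = \sqrt{2 J} = \sqrt{2} \sqrt{J}$)
$\sqrt{G{\left(399 \right)} + D{\left(-536,755 \right)}} = \sqrt{\sqrt{2} \sqrt{399} + \left(3 + \left(-536 + 755\right)^{2}\right)} = \sqrt{\sqrt{798} + \left(3 + 219^{2}\right)} = \sqrt{\sqrt{798} + \left(3 + 47961\right)} = \sqrt{\sqrt{798} + 47964} = \sqrt{47964 + \sqrt{798}}$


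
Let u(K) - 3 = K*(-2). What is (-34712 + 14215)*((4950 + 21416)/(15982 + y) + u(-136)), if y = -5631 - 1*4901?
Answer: -15630151326/2725 ≈ -5.7358e+6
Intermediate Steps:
u(K) = 3 - 2*K (u(K) = 3 + K*(-2) = 3 - 2*K)
y = -10532 (y = -5631 - 4901 = -10532)
(-34712 + 14215)*((4950 + 21416)/(15982 + y) + u(-136)) = (-34712 + 14215)*((4950 + 21416)/(15982 - 10532) + (3 - 2*(-136))) = -20497*(26366/5450 + (3 + 272)) = -20497*(26366*(1/5450) + 275) = -20497*(13183/2725 + 275) = -20497*762558/2725 = -15630151326/2725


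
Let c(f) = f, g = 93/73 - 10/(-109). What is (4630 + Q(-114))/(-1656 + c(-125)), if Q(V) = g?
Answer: -36851777/14171417 ≈ -2.6004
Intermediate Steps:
g = 10867/7957 (g = 93*(1/73) - 10*(-1/109) = 93/73 + 10/109 = 10867/7957 ≈ 1.3657)
Q(V) = 10867/7957
(4630 + Q(-114))/(-1656 + c(-125)) = (4630 + 10867/7957)/(-1656 - 125) = (36851777/7957)/(-1781) = (36851777/7957)*(-1/1781) = -36851777/14171417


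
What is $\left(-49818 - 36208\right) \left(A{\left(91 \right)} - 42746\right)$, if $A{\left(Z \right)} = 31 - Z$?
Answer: $3682428956$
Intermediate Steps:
$\left(-49818 - 36208\right) \left(A{\left(91 \right)} - 42746\right) = \left(-49818 - 36208\right) \left(\left(31 - 91\right) - 42746\right) = - 86026 \left(\left(31 - 91\right) - 42746\right) = - 86026 \left(-60 - 42746\right) = \left(-86026\right) \left(-42806\right) = 3682428956$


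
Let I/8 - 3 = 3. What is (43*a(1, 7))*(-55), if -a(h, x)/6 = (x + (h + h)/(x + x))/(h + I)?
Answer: 709500/343 ≈ 2068.5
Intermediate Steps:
I = 48 (I = 24 + 8*3 = 24 + 24 = 48)
a(h, x) = -6*(x + h/x)/(48 + h) (a(h, x) = -6*(x + (h + h)/(x + x))/(h + 48) = -6*(x + (2*h)/((2*x)))/(48 + h) = -6*(x + (2*h)*(1/(2*x)))/(48 + h) = -6*(x + h/x)/(48 + h))
(43*a(1, 7))*(-55) = (43*(6*(-1*1 - 1*7²)/(7*(48 + 1))))*(-55) = (43*(6*(⅐)*(-1 - 1*49)/49))*(-55) = (43*(6*(⅐)*(1/49)*(-1 - 49)))*(-55) = (43*(6*(⅐)*(1/49)*(-50)))*(-55) = (43*(-300/343))*(-55) = -12900/343*(-55) = 709500/343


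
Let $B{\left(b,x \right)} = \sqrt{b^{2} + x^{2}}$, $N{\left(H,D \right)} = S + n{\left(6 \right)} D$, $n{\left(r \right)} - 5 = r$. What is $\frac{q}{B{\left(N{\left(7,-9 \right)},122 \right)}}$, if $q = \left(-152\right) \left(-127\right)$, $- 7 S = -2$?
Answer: $\frac{135128 \sqrt{1206797}}{1206797} \approx 123.01$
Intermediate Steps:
$S = \frac{2}{7}$ ($S = \left(- \frac{1}{7}\right) \left(-2\right) = \frac{2}{7} \approx 0.28571$)
$n{\left(r \right)} = 5 + r$
$N{\left(H,D \right)} = \frac{2}{7} + 11 D$ ($N{\left(H,D \right)} = \frac{2}{7} + \left(5 + 6\right) D = \frac{2}{7} + 11 D$)
$q = 19304$
$\frac{q}{B{\left(N{\left(7,-9 \right)},122 \right)}} = \frac{19304}{\sqrt{\left(\frac{2}{7} + 11 \left(-9\right)\right)^{2} + 122^{2}}} = \frac{19304}{\sqrt{\left(\frac{2}{7} - 99\right)^{2} + 14884}} = \frac{19304}{\sqrt{\left(- \frac{691}{7}\right)^{2} + 14884}} = \frac{19304}{\sqrt{\frac{477481}{49} + 14884}} = \frac{19304}{\sqrt{\frac{1206797}{49}}} = \frac{19304}{\frac{1}{7} \sqrt{1206797}} = 19304 \frac{7 \sqrt{1206797}}{1206797} = \frac{135128 \sqrt{1206797}}{1206797}$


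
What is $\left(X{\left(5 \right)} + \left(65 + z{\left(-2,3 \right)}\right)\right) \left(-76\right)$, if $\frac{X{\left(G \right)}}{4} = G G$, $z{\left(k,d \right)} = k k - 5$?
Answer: $-12464$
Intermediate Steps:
$z{\left(k,d \right)} = -5 + k^{2}$ ($z{\left(k,d \right)} = k^{2} - 5 = -5 + k^{2}$)
$X{\left(G \right)} = 4 G^{2}$ ($X{\left(G \right)} = 4 G G = 4 G^{2}$)
$\left(X{\left(5 \right)} + \left(65 + z{\left(-2,3 \right)}\right)\right) \left(-76\right) = \left(4 \cdot 5^{2} + \left(65 - \left(5 - \left(-2\right)^{2}\right)\right)\right) \left(-76\right) = \left(4 \cdot 25 + \left(65 + \left(-5 + 4\right)\right)\right) \left(-76\right) = \left(100 + \left(65 - 1\right)\right) \left(-76\right) = \left(100 + 64\right) \left(-76\right) = 164 \left(-76\right) = -12464$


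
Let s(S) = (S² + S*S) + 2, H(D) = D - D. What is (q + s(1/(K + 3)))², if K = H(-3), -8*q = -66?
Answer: 142129/1296 ≈ 109.67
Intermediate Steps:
H(D) = 0
q = 33/4 (q = -⅛*(-66) = 33/4 ≈ 8.2500)
K = 0
s(S) = 2 + 2*S² (s(S) = (S² + S²) + 2 = 2*S² + 2 = 2 + 2*S²)
(q + s(1/(K + 3)))² = (33/4 + (2 + 2*(1/(0 + 3))²))² = (33/4 + (2 + 2*(1/3)²))² = (33/4 + (2 + 2*(⅓)²))² = (33/4 + (2 + 2*(⅑)))² = (33/4 + (2 + 2/9))² = (33/4 + 20/9)² = (377/36)² = 142129/1296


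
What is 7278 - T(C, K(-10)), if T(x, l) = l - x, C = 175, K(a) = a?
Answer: 7463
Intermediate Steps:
7278 - T(C, K(-10)) = 7278 - (-10 - 1*175) = 7278 - (-10 - 175) = 7278 - 1*(-185) = 7278 + 185 = 7463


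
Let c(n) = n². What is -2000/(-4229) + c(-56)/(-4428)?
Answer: -1101536/4681503 ≈ -0.23530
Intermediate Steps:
-2000/(-4229) + c(-56)/(-4428) = -2000/(-4229) + (-56)²/(-4428) = -2000*(-1/4229) + 3136*(-1/4428) = 2000/4229 - 784/1107 = -1101536/4681503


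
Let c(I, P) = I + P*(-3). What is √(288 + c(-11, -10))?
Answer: √307 ≈ 17.521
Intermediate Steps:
c(I, P) = I - 3*P
√(288 + c(-11, -10)) = √(288 + (-11 - 3*(-10))) = √(288 + (-11 + 30)) = √(288 + 19) = √307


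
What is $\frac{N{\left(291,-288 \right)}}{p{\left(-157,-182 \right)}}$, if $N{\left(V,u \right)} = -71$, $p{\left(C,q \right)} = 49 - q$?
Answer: $- \frac{71}{231} \approx -0.30736$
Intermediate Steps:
$\frac{N{\left(291,-288 \right)}}{p{\left(-157,-182 \right)}} = - \frac{71}{49 - -182} = - \frac{71}{49 + 182} = - \frac{71}{231}$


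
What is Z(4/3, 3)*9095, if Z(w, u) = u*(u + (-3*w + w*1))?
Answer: 9095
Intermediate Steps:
Z(w, u) = u*(u - 2*w) (Z(w, u) = u*(u + (-3*w + w)) = u*(u - 2*w))
Z(4/3, 3)*9095 = (3*(3 - 8/3))*9095 = (3*(⅓))*9095 = 1*9095 = 9095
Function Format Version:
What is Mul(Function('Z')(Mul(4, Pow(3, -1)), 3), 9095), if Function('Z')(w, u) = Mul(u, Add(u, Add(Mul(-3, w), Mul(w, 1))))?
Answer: 9095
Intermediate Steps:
Function('Z')(w, u) = Mul(u, Add(u, Mul(-2, w))) (Function('Z')(w, u) = Mul(u, Add(u, Add(Mul(-3, w), w))) = Mul(u, Add(u, Mul(-2, w))))
Mul(Function('Z')(Mul(4, Pow(3, -1)), 3), 9095) = Mul(Mul(3, Add(3, Mul(-2, Mul(4, Pow(3, -1))))), 9095) = Mul(Mul(3, Add(3, Mul(-2, Mul(4, Rational(1, 3))))), 9095) = Mul(Mul(3, Add(3, Mul(-2, Rational(4, 3)))), 9095) = Mul(Mul(3, Add(3, Rational(-8, 3))), 9095) = Mul(Mul(3, Rational(1, 3)), 9095) = Mul(1, 9095) = 9095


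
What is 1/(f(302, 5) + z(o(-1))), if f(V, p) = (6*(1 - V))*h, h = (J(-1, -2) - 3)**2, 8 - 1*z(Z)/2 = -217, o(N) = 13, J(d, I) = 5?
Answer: -1/6774 ≈ -0.00014762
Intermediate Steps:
z(Z) = 450 (z(Z) = 16 - 2*(-217) = 16 + 434 = 450)
h = 4 (h = (5 - 3)**2 = 2**2 = 4)
f(V, p) = 24 - 24*V (f(V, p) = (6*(1 - V))*4 = (6 - 6*V)*4 = 24 - 24*V)
1/(f(302, 5) + z(o(-1))) = 1/((24 - 24*302) + 450) = 1/((24 - 7248) + 450) = 1/(-7224 + 450) = 1/(-6774) = -1/6774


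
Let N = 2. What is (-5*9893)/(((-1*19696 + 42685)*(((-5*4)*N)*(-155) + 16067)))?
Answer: -49465/511896063 ≈ -9.6631e-5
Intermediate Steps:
(-5*9893)/(((-1*19696 + 42685)*(((-5*4)*N)*(-155) + 16067))) = (-5*9893)/(((-1*19696 + 42685)*((-5*4*2)*(-155) + 16067))) = -49465*1/((-19696 + 42685)*(-20*2*(-155) + 16067)) = -49465*1/(22989*(-40*(-155) + 16067)) = -49465*1/(22989*(6200 + 16067)) = -49465/(22989*22267) = -49465/511896063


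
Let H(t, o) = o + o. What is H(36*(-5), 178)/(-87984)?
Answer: -89/21996 ≈ -0.0040462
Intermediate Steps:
H(t, o) = 2*o
H(36*(-5), 178)/(-87984) = (2*178)/(-87984) = 356*(-1/87984) = -89/21996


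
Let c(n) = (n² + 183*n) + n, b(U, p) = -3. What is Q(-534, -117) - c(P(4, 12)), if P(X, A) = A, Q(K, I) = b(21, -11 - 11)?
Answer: -2355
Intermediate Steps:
Q(K, I) = -3
c(n) = n² + 184*n
Q(-534, -117) - c(P(4, 12)) = -3 - 12*(184 + 12) = -3 - 12*196 = -3 - 1*2352 = -3 - 2352 = -2355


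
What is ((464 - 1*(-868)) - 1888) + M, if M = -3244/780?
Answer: -109231/195 ≈ -560.16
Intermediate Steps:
M = -811/195 (M = -3244*1/780 = -811/195 ≈ -4.1590)
((464 - 1*(-868)) - 1888) + M = ((464 - 1*(-868)) - 1888) - 811/195 = ((464 + 868) - 1888) - 811/195 = (1332 - 1888) - 811/195 = -556 - 811/195 = -109231/195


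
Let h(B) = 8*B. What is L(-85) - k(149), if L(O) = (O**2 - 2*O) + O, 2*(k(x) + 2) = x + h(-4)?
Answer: 14507/2 ≈ 7253.5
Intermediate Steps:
k(x) = -18 + x/2 (k(x) = -2 + (x + 8*(-4))/2 = -2 + (x - 32)/2 = -2 + (-32 + x)/2 = -2 + (-16 + x/2) = -18 + x/2)
L(O) = O**2 - O
L(-85) - k(149) = -85*(-1 - 85) - (-18 + (1/2)*149) = -85*(-86) - (-18 + 149/2) = 7310 - 1*113/2 = 7310 - 113/2 = 14507/2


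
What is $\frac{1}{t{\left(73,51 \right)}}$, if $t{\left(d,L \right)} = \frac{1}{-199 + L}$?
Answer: $-148$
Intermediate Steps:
$\frac{1}{t{\left(73,51 \right)}} = \frac{1}{\frac{1}{-199 + 51}} = \frac{1}{\frac{1}{-148}} = \frac{1}{- \frac{1}{148}} = -148$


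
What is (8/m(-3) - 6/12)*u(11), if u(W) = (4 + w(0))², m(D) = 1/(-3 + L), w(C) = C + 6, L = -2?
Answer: -4050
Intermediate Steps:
w(C) = 6 + C
m(D) = -⅕ (m(D) = 1/(-3 - 2) = 1/(-5) = -⅕)
u(W) = 100 (u(W) = (4 + (6 + 0))² = (4 + 6)² = 10² = 100)
(8/m(-3) - 6/12)*u(11) = (8/(-⅕) - 6/12)*100 = (8*(-5) - 6*1/12)*100 = (-40 - ½)*100 = -81/2*100 = -4050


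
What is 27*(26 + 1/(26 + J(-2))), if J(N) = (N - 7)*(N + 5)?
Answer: 675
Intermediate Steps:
J(N) = (-7 + N)*(5 + N)
27*(26 + 1/(26 + J(-2))) = 27*(26 + 1/(26 + (-35 + (-2)**2 - 2*(-2)))) = 27*(26 + 1/(26 + (-35 + 4 + 4))) = 27*(26 + 1/(26 - 27)) = 27*(26 + 1/(-1)) = 27*(26 - 1) = 27*25 = 675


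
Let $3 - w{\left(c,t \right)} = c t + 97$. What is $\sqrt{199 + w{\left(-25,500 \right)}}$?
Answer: $\sqrt{12605} \approx 112.27$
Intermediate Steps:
$w{\left(c,t \right)} = -94 - c t$ ($w{\left(c,t \right)} = 3 - \left(c t + 97\right) = 3 - \left(97 + c t\right) = -94 - c t$)
$\sqrt{199 + w{\left(-25,500 \right)}} = \sqrt{199 - \left(94 - 12500\right)} = \sqrt{199 + \left(-94 + 12500\right)} = \sqrt{199 + 12406} = \sqrt{12605}$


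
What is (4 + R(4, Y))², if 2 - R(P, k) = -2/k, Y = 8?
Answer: 625/16 ≈ 39.063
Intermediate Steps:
R(P, k) = 2 + 2/k (R(P, k) = 2 - (-2)/k = 2 + 2/k)
(4 + R(4, Y))² = (4 + (2 + 2/8))² = (4 + (2 + 2*(⅛)))² = (4 + (2 + ¼))² = (4 + 9/4)² = (25/4)² = 625/16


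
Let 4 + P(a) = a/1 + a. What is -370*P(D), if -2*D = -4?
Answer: 0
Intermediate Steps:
D = 2 (D = -½*(-4) = 2)
P(a) = -4 + 2*a (P(a) = -4 + (a/1 + a) = -4 + (a*1 + a) = -4 + (a + a) = -4 + 2*a)
-370*P(D) = -370*(-4 + 2*2) = -370*(-4 + 4) = -370*0 = 0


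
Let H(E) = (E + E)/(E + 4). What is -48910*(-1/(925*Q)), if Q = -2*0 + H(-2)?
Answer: -4891/185 ≈ -26.438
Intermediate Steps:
H(E) = 2*E/(4 + E) (H(E) = (2*E)/(4 + E) = 2*E/(4 + E))
Q = -2 (Q = -2*0 + 2*(-2)/(4 - 2) = 0 + 2*(-2)/2 = 0 + 2*(-2)*(1/2) = 0 - 2 = -2)
-48910*(-1/(925*Q)) = -48910/(-37*(-2)*25) = -48910/(74*25) = -48910/1850 = -48910*1/1850 = -4891/185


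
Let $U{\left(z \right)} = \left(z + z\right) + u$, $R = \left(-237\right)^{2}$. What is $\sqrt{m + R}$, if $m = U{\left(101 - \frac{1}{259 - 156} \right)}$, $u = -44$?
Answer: $\frac{3 \sqrt{66396993}}{103} \approx 237.33$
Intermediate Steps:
$R = 56169$
$U{\left(z \right)} = -44 + 2 z$ ($U{\left(z \right)} = \left(z + z\right) - 44 = 2 z - 44 = -44 + 2 z$)
$m = \frac{16272}{103}$ ($m = -44 + 2 \left(101 - \frac{1}{259 - 156}\right) = -44 + 2 \left(101 - \frac{1}{103}\right) = -44 + 2 \cdot \frac{10402}{103} = -44 + \frac{20804}{103} = \frac{16272}{103} \approx 157.98$)
$\sqrt{m + R} = \sqrt{\frac{16272}{103} + 56169} = \sqrt{\frac{5801679}{103}} = \frac{3 \sqrt{66396993}}{103}$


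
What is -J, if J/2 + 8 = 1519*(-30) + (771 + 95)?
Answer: 89424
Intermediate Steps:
J = -89424 (J = -16 + 2*(1519*(-30) + (771 + 95)) = -16 + 2*(-45570 + 866) = -16 + 2*(-44704) = -16 - 89408 = -89424)
-J = -1*(-89424) = 89424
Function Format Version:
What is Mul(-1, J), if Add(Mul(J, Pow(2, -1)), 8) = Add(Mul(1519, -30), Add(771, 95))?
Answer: 89424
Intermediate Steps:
J = -89424 (J = Add(-16, Mul(2, Add(Mul(1519, -30), Add(771, 95)))) = Add(-16, Mul(2, Add(-45570, 866))) = Add(-16, Mul(2, -44704)) = Add(-16, -89408) = -89424)
Mul(-1, J) = Mul(-1, -89424) = 89424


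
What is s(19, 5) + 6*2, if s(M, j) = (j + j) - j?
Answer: 17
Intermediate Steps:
s(M, j) = j (s(M, j) = 2*j - j = j)
s(19, 5) + 6*2 = 5 + 6*2 = 5 + 12 = 17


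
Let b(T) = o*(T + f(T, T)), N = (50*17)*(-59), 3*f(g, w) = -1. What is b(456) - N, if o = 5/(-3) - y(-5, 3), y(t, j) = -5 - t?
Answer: 444515/9 ≈ 49391.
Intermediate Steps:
f(g, w) = -⅓ (f(g, w) = (⅓)*(-1) = -⅓)
N = -50150 (N = 850*(-59) = -50150)
o = -5/3 (o = 5/(-3) - (-5 - 1*(-5)) = 5*(-⅓) - (-5 + 5) = -5/3 - 1*0 = -5/3 + 0 = -5/3 ≈ -1.6667)
b(T) = 5/9 - 5*T/3 (b(T) = -5*(T - ⅓)/3 = -5*(-⅓ + T)/3 = 5/9 - 5*T/3)
b(456) - N = (5/9 - 5/3*456) - 1*(-50150) = (5/9 - 760) + 50150 = -6835/9 + 50150 = 444515/9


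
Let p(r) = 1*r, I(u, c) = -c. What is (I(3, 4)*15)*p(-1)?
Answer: 60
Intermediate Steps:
p(r) = r
(I(3, 4)*15)*p(-1) = (-1*4*15)*(-1) = -4*15*(-1) = -60*(-1) = 60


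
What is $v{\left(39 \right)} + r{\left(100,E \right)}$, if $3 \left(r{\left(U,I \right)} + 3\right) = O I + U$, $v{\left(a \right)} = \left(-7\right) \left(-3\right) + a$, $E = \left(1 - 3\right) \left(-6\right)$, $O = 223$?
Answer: $\frac{2947}{3} \approx 982.33$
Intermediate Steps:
$E = 12$ ($E = \left(-2\right) \left(-6\right) = 12$)
$v{\left(a \right)} = 21 + a$
$r{\left(U,I \right)} = -3 + \frac{U}{3} + \frac{223 I}{3}$ ($r{\left(U,I \right)} = -3 + \frac{223 I + U}{3} = -3 + \frac{U + 223 I}{3} = -3 + \left(\frac{U}{3} + \frac{223 I}{3}\right) = -3 + \frac{U}{3} + \frac{223 I}{3}$)
$v{\left(39 \right)} + r{\left(100,E \right)} = \left(21 + 39\right) + \left(-3 + \frac{1}{3} \cdot 100 + \frac{223}{3} \cdot 12\right) = 60 + \left(-3 + \frac{100}{3} + 892\right) = 60 + \frac{2767}{3} = \frac{2947}{3}$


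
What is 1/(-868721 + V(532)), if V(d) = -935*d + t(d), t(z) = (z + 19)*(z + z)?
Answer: -1/779877 ≈ -1.2823e-6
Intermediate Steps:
t(z) = 2*z*(19 + z) (t(z) = (19 + z)*(2*z) = 2*z*(19 + z))
V(d) = -935*d + 2*d*(19 + d)
1/(-868721 + V(532)) = 1/(-868721 + 532*(-897 + 2*532)) = 1/(-868721 + 532*(-897 + 1064)) = 1/(-868721 + 532*167) = 1/(-868721 + 88844) = 1/(-779877) = -1/779877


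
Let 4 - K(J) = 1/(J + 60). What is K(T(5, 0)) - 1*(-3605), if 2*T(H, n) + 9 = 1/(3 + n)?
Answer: 602700/167 ≈ 3609.0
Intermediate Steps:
T(H, n) = -9/2 + 1/(2*(3 + n))
K(J) = 4 - 1/(60 + J) (K(J) = 4 - 1/(J + 60) = 4 - 1/(60 + J))
K(T(5, 0)) - 1*(-3605) = (239 + 4*((-26 - 9*0)/(2*(3 + 0))))/(60 + (-26 - 9*0)/(2*(3 + 0))) - 1*(-3605) = (239 + 4*((½)*(-26 + 0)/3))/(60 + (½)*(-26 + 0)/3) + 3605 = (239 + 4*((½)*(⅓)*(-26)))/(60 + (½)*(⅓)*(-26)) + 3605 = (239 + 4*(-13/3))/(60 - 13/3) + 3605 = (239 - 52/3)/(167/3) + 3605 = (3/167)*(665/3) + 3605 = 665/167 + 3605 = 602700/167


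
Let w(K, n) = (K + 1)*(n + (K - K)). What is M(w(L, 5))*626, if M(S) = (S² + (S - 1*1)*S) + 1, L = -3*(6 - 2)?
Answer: 3822356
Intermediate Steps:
L = -12 (L = -3*4 = -12)
w(K, n) = n*(1 + K) (w(K, n) = (1 + K)*(n + 0) = (1 + K)*n = n*(1 + K))
M(S) = 1 + S² + S*(-1 + S) (M(S) = (S² + (S - 1)*S) + 1 = (S² + (-1 + S)*S) + 1 = (S² + S*(-1 + S)) + 1 = 1 + S² + S*(-1 + S))
M(w(L, 5))*626 = (1 - 5*(1 - 12) + 2*(5*(1 - 12))²)*626 = (1 - 5*(-11) + 2*(5*(-11))²)*626 = (1 - 1*(-55) + 2*(-55)²)*626 = (1 + 55 + 2*3025)*626 = (1 + 55 + 6050)*626 = 6106*626 = 3822356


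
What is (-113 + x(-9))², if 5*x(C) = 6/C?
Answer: 2879809/225 ≈ 12799.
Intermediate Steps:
x(C) = 6/(5*C) (x(C) = (6/C)/5 = 6/(5*C))
(-113 + x(-9))² = (-113 + (6/5)/(-9))² = (-113 + (6/5)*(-⅑))² = (-113 - 2/15)² = (-1697/15)² = 2879809/225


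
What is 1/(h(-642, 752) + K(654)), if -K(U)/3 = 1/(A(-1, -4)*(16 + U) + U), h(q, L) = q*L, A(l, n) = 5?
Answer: -4004/1933067139 ≈ -2.0713e-6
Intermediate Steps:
h(q, L) = L*q
K(U) = -3/(80 + 6*U) (K(U) = -3/(5*(16 + U) + U) = -3/((80 + 5*U) + U) = -3/(80 + 6*U))
1/(h(-642, 752) + K(654)) = 1/(752*(-642) - 3/(80 + 6*654)) = 1/(-482784 - 3/(80 + 3924)) = 1/(-482784 - 3/4004) = 1/(-1933067139/4004) = -4004/1933067139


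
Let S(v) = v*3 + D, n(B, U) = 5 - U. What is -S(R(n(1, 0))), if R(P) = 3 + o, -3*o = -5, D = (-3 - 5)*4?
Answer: 18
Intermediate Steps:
D = -32 (D = -8*4 = -32)
o = 5/3 (o = -⅓*(-5) = 5/3 ≈ 1.6667)
R(P) = 14/3 (R(P) = 3 + 5/3 = 14/3)
S(v) = -32 + 3*v (S(v) = v*3 - 32 = 3*v - 32 = -32 + 3*v)
-S(R(n(1, 0))) = -(-32 + 3*(14/3)) = -(-32 + 14) = -1*(-18) = 18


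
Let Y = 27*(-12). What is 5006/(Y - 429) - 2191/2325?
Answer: -4429591/583575 ≈ -7.5904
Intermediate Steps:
Y = -324
5006/(Y - 429) - 2191/2325 = 5006/(-324 - 429) - 2191/2325 = 5006/(-753) - 2191*1/2325 = 5006*(-1/753) - 2191/2325 = -5006/753 - 2191/2325 = -4429591/583575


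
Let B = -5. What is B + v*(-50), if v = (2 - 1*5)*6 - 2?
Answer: 995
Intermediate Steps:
v = -20 (v = (2 - 5)*6 - 2 = -3*6 - 2 = -18 - 2 = -20)
B + v*(-50) = -5 - 20*(-50) = -5 + 1000 = 995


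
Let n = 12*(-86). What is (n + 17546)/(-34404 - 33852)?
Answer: -8257/34128 ≈ -0.24194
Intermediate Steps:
n = -1032
(n + 17546)/(-34404 - 33852) = (-1032 + 17546)/(-34404 - 33852) = 16514/(-68256) = 16514*(-1/68256) = -8257/34128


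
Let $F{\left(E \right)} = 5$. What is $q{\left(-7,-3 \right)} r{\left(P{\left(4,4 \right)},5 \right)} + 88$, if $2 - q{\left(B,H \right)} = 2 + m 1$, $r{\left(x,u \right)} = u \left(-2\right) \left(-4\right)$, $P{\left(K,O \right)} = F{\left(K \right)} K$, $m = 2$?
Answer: $8$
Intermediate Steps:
$P{\left(K,O \right)} = 5 K$
$r{\left(x,u \right)} = 8 u$ ($r{\left(x,u \right)} = - 2 u \left(-4\right) = 8 u$)
$q{\left(B,H \right)} = -2$ ($q{\left(B,H \right)} = 2 - \left(2 + 2 \cdot 1\right) = 2 - \left(2 + 2\right) = 2 - 4 = -2$)
$q{\left(-7,-3 \right)} r{\left(P{\left(4,4 \right)},5 \right)} + 88 = - 2 \cdot 8 \cdot 5 + 88 = \left(-2\right) 40 + 88 = -80 + 88 = 8$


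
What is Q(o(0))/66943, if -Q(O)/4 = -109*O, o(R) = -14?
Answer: -6104/66943 ≈ -0.091182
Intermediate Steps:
Q(O) = 436*O (Q(O) = -(-436)*O = 436*O)
Q(o(0))/66943 = (436*(-14))/66943 = -6104*1/66943 = -6104/66943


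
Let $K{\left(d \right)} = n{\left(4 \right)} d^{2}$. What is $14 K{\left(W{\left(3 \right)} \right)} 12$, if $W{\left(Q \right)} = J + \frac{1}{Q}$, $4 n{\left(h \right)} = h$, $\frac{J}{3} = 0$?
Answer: $\frac{56}{3} \approx 18.667$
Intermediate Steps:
$J = 0$ ($J = 3 \cdot 0 = 0$)
$n{\left(h \right)} = \frac{h}{4}$
$W{\left(Q \right)} = \frac{1}{Q}$ ($W{\left(Q \right)} = 0 + \frac{1}{Q} = \frac{1}{Q}$)
$K{\left(d \right)} = d^{2}$ ($K{\left(d \right)} = \frac{1}{4} \cdot 4 d^{2} = 1 d^{2} = d^{2}$)
$14 K{\left(W{\left(3 \right)} \right)} 12 = 14 \left(\frac{1}{3}\right)^{2} \cdot 12 = \frac{14}{9} \cdot 12 = \frac{56}{3}$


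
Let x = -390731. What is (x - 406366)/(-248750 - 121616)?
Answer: 797097/370366 ≈ 2.1522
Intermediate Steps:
(x - 406366)/(-248750 - 121616) = (-390731 - 406366)/(-248750 - 121616) = -797097/(-370366) = -797097*(-1/370366) = 797097/370366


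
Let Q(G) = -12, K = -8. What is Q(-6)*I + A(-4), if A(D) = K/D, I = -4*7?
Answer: 338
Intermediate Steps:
I = -28
A(D) = -8/D
Q(-6)*I + A(-4) = -12*(-28) - 8/(-4) = 336 - 8*(-1/4) = 336 + 2 = 338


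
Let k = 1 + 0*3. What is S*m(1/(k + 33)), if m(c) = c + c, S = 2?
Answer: 2/17 ≈ 0.11765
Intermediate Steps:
k = 1 (k = 1 + 0 = 1)
m(c) = 2*c
S*m(1/(k + 33)) = 2*(2/(1 + 33)) = 2*(2/34) = 2*(2*(1/34)) = 2*(1/17) = 2/17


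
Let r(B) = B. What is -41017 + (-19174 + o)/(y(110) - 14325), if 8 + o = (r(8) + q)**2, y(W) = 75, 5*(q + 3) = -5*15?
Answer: -292236584/7125 ≈ -41016.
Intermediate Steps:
q = -18 (q = -3 + (-5*15)/5 = -3 + (1/5)*(-75) = -3 - 15 = -18)
o = 92 (o = -8 + (8 - 18)**2 = -8 + (-10)**2 = -8 + 100 = 92)
-41017 + (-19174 + o)/(y(110) - 14325) = -41017 + (-19174 + 92)/(75 - 14325) = -41017 - 19082/(-14250) = -41017 - 19082*(-1/14250) = -41017 + 9541/7125 = -292236584/7125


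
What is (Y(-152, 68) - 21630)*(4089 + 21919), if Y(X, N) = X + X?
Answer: -570459472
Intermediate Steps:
Y(X, N) = 2*X
(Y(-152, 68) - 21630)*(4089 + 21919) = (2*(-152) - 21630)*(4089 + 21919) = (-304 - 21630)*26008 = -21934*26008 = -570459472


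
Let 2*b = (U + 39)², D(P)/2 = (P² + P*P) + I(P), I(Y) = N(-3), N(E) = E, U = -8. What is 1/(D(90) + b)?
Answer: 2/65749 ≈ 3.0419e-5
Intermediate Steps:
I(Y) = -3
D(P) = -6 + 4*P² (D(P) = 2*((P² + P*P) - 3) = 2*((P² + P²) - 3) = 2*(2*P² - 3) = 2*(-3 + 2*P²) = -6 + 4*P²)
b = 961/2 (b = (-8 + 39)²/2 = (½)*31² = (½)*961 = 961/2 ≈ 480.50)
1/(D(90) + b) = 1/((-6 + 4*90²) + 961/2) = 1/((-6 + 4*8100) + 961/2) = 1/((-6 + 32400) + 961/2) = 1/(32394 + 961/2) = 1/(65749/2) = 2/65749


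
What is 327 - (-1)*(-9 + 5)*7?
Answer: 299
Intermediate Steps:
327 - (-1)*(-9 + 5)*7 = 327 - (-1)*(-4*7) = 327 - (-1)*(-28) = 327 - 1*28 = 327 - 28 = 299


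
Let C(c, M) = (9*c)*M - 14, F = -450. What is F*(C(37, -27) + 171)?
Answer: 3975300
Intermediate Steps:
C(c, M) = -14 + 9*M*c (C(c, M) = 9*M*c - 14 = -14 + 9*M*c)
F*(C(37, -27) + 171) = -450*((-14 + 9*(-27)*37) + 171) = -450*((-14 - 8991) + 171) = -450*(-9005 + 171) = -450*(-8834) = 3975300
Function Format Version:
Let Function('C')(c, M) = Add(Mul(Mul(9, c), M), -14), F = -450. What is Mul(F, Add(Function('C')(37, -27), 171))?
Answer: 3975300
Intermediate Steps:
Function('C')(c, M) = Add(-14, Mul(9, M, c)) (Function('C')(c, M) = Add(Mul(9, M, c), -14) = Add(-14, Mul(9, M, c)))
Mul(F, Add(Function('C')(37, -27), 171)) = Mul(-450, Add(Add(-14, Mul(9, -27, 37)), 171)) = Mul(-450, Add(Add(-14, -8991), 171)) = Mul(-450, Add(-9005, 171)) = Mul(-450, -8834) = 3975300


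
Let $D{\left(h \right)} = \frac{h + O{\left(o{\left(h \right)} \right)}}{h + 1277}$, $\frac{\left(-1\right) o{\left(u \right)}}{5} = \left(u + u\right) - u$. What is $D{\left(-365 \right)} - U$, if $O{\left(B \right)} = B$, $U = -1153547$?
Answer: $\frac{263009081}{228} \approx 1.1535 \cdot 10^{6}$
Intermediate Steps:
$o{\left(u \right)} = - 5 u$ ($o{\left(u \right)} = - 5 \left(\left(u + u\right) - u\right) = - 5 \left(2 u - u\right) = - 5 u$)
$D{\left(h \right)} = - \frac{4 h}{1277 + h}$ ($D{\left(h \right)} = \frac{h - 5 h}{h + 1277} = \frac{\left(-4\right) h}{1277 + h} = - \frac{4 h}{1277 + h}$)
$D{\left(-365 \right)} - U = \left(-4\right) \left(-365\right) \frac{1}{1277 - 365} - -1153547 = \left(-4\right) \left(-365\right) \frac{1}{912} + 1153547 = \frac{365}{228} + 1153547 = \frac{263009081}{228}$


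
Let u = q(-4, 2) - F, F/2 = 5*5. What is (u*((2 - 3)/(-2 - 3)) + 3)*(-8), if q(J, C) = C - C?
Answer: 56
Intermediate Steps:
F = 50 (F = 2*(5*5) = 2*25 = 50)
q(J, C) = 0
u = -50 (u = 0 - 1*50 = 0 - 50 = -50)
(u*((2 - 3)/(-2 - 3)) + 3)*(-8) = (-50*(2 - 3)/(-2 - 3) + 3)*(-8) = (-(-50)/(-5) + 3)*(-8) = (-(-50)*(-1)/5 + 3)*(-8) = (-50*⅕ + 3)*(-8) = (-10 + 3)*(-8) = -7*(-8) = 56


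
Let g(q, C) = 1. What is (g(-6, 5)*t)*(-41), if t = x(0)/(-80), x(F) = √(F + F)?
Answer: 0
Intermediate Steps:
x(F) = √2*√F (x(F) = √(2*F) = √2*√F)
t = 0 (t = (√2*√0)/(-80) = (√2*0)*(-1/80) = 0*(-1/80) = 0)
(g(-6, 5)*t)*(-41) = (1*0)*(-41) = 0*(-41) = 0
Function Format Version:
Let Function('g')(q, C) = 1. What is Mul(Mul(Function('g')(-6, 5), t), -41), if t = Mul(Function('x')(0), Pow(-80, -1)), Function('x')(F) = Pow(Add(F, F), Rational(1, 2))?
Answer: 0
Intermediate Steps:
Function('x')(F) = Mul(Pow(2, Rational(1, 2)), Pow(F, Rational(1, 2))) (Function('x')(F) = Pow(Mul(2, F), Rational(1, 2)) = Mul(Pow(2, Rational(1, 2)), Pow(F, Rational(1, 2))))
t = 0 (t = Mul(Mul(Pow(2, Rational(1, 2)), Pow(0, Rational(1, 2))), Pow(-80, -1)) = Mul(Mul(Pow(2, Rational(1, 2)), 0), Rational(-1, 80)) = Mul(0, Rational(-1, 80)) = 0)
Mul(Mul(Function('g')(-6, 5), t), -41) = Mul(Mul(1, 0), -41) = Mul(0, -41) = 0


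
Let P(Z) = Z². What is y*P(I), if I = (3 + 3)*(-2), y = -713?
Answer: -102672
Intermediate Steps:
I = -12 (I = 6*(-2) = -12)
y*P(I) = -713*(-12)² = -713*144 = -102672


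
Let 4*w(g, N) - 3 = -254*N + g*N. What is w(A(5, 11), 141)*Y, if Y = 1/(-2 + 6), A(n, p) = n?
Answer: -17553/8 ≈ -2194.1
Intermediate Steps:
w(g, N) = ¾ - 127*N/2 + N*g/4 (w(g, N) = ¾ + (-254*N + g*N)/4 = ¾ + (-254*N + N*g)/4 = ¾ + (-127*N/2 + N*g/4) = ¾ - 127*N/2 + N*g/4)
Y = ¼ (Y = 1/4 = ¼ ≈ 0.25000)
w(A(5, 11), 141)*Y = (¾ - 127/2*141 + (¼)*141*5)*(¼) = (¾ - 17907/2 + 705/4)*(¼) = -17553/2*¼ = -17553/8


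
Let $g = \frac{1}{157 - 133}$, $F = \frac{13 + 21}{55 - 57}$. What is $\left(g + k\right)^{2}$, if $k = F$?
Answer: $\frac{165649}{576} \approx 287.58$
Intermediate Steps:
$F = -17$ ($F = \frac{34}{-2} = 34 \left(- \frac{1}{2}\right) = -17$)
$k = -17$
$g = \frac{1}{24} \approx 0.041667$
$\left(g + k\right)^{2} = \left(\frac{1}{24} - 17\right)^{2} = \left(- \frac{407}{24}\right)^{2} = \frac{165649}{576}$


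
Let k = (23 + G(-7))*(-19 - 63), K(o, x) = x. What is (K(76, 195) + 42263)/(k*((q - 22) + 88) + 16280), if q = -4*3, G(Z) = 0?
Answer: -21229/42782 ≈ -0.49621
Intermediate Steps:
q = -12
k = -1886 (k = (23 + 0)*(-19 - 63) = 23*(-82) = -1886)
(K(76, 195) + 42263)/(k*((q - 22) + 88) + 16280) = (195 + 42263)/(-1886*((-12 - 22) + 88) + 16280) = 42458/(-1886*(-34 + 88) + 16280) = 42458/(-1886*54 + 16280) = 42458/(-101844 + 16280) = 42458/(-85564) = 42458*(-1/85564) = -21229/42782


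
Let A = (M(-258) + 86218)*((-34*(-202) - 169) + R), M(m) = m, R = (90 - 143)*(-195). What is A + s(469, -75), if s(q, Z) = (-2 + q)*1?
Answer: 1464243107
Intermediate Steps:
R = 10335 (R = -53*(-195) = 10335)
s(q, Z) = -2 + q
A = 1464242640 (A = (-258 + 86218)*((-34*(-202) - 169) + 10335) = 85960*((6868 - 169) + 10335) = 85960*(6699 + 10335) = 85960*17034 = 1464242640)
A + s(469, -75) = 1464242640 + (-2 + 469) = 1464242640 + 467 = 1464243107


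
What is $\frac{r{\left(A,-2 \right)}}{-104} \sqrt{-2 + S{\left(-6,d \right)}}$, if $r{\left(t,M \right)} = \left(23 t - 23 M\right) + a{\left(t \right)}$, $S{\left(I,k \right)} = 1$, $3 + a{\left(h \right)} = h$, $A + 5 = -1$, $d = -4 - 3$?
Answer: $\frac{101 i}{104} \approx 0.97115 i$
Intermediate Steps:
$d = -7$
$A = -6$ ($A = -5 - 1 = -6$)
$a{\left(h \right)} = -3 + h$
$r{\left(t,M \right)} = -3 - 23 M + 24 t$ ($r{\left(t,M \right)} = \left(23 t - 23 M\right) + \left(-3 + t\right) = \left(- 23 M + 23 t\right) + \left(-3 + t\right) = -3 - 23 M + 24 t$)
$\frac{r{\left(A,-2 \right)}}{-104} \sqrt{-2 + S{\left(-6,d \right)}} = \frac{-3 - -46 + 24 \left(-6\right)}{-104} \sqrt{-2 + 1} = \left(-3 + 46 - 144\right) \left(- \frac{1}{104}\right) \sqrt{-1} = \left(-101\right) \left(- \frac{1}{104}\right) i = \frac{101 i}{104}$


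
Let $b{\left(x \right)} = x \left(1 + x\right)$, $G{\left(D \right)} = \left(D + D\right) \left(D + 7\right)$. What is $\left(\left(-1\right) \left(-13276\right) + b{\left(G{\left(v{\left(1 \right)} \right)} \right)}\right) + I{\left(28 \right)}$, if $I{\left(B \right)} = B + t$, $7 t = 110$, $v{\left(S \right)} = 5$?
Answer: $\frac{194878}{7} \approx 27840.0$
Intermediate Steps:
$t = \frac{110}{7}$ ($t = \frac{1}{7} \cdot 110 = \frac{110}{7} \approx 15.714$)
$G{\left(D \right)} = 2 D \left(7 + D\right)$
$I{\left(B \right)} = \frac{110}{7} + B$ ($I{\left(B \right)} = B + \frac{110}{7} = \frac{110}{7} + B$)
$\left(\left(-1\right) \left(-13276\right) + b{\left(G{\left(v{\left(1 \right)} \right)} \right)}\right) + I{\left(28 \right)} = \left(\left(-1\right) \left(-13276\right) + 2 \cdot 5 \left(7 + 5\right) \left(1 + 2 \cdot 5 \left(7 + 5\right)\right)\right) + \left(\frac{110}{7} + 28\right) = \left(13276 + 2 \cdot 5 \cdot 12 \left(1 + 2 \cdot 5 \cdot 12\right)\right) + \frac{306}{7} = \left(13276 + 120 \left(1 + 120\right)\right) + \frac{306}{7} = \left(13276 + 120 \cdot 121\right) + \frac{306}{7} = \left(13276 + 14520\right) + \frac{306}{7} = 27796 + \frac{306}{7} = \frac{194878}{7}$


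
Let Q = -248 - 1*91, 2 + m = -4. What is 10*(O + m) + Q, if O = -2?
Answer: -419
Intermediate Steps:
m = -6 (m = -2 - 4 = -6)
Q = -339 (Q = -248 - 91 = -339)
10*(O + m) + Q = 10*(-2 - 6) - 339 = 10*(-8) - 339 = -80 - 339 = -419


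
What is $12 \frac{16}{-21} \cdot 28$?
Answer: $-256$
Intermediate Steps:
$12 \frac{16}{-21} \cdot 28 = 12 \cdot 16 \left(- \frac{1}{21}\right) 28 = 12 \left(- \frac{16}{21}\right) 28 = \left(- \frac{64}{7}\right) 28 = -256$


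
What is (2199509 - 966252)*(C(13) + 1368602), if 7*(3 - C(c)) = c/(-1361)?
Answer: 16080067858444936/9527 ≈ 1.6878e+12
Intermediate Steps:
C(c) = 3 + c/9527 (C(c) = 3 - c/(7*(-1361)) = 3 - c*(-1)/(7*1361) = 3 - (-1)*c/9527 = 3 + c/9527)
(2199509 - 966252)*(C(13) + 1368602) = (2199509 - 966252)*((3 + (1/9527)*13) + 1368602) = 1233257*((3 + 13/9527) + 1368602) = 1233257*(28594/9527 + 1368602) = 1233257*(13038699848/9527) = 16080067858444936/9527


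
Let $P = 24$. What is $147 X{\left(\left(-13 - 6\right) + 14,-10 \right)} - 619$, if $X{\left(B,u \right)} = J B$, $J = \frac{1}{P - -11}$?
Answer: $-640$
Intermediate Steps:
$J = \frac{1}{35}$ ($J = \frac{1}{24 - -11} = \frac{1}{24 + \left(-2 + 13\right)} = \frac{1}{24 + 11} = \frac{1}{35} \approx 0.028571$)
$X{\left(B,u \right)} = \frac{B}{35}$
$147 X{\left(\left(-13 - 6\right) + 14,-10 \right)} - 619 = 147 \frac{\left(-13 - 6\right) + 14}{35} - 619 = 147 \frac{-19 + 14}{35} - 619 = 147 \cdot \frac{1}{35} \left(-5\right) - 619 = 147 \left(- \frac{1}{7}\right) - 619 = -21 - 619 = -640$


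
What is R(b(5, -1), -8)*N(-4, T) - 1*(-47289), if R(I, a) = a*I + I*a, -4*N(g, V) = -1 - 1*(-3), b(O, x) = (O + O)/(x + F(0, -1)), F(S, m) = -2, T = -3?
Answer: 141787/3 ≈ 47262.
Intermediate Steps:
b(O, x) = 2*O/(-2 + x) (b(O, x) = (O + O)/(x - 2) = (2*O)/(-2 + x) = 2*O/(-2 + x))
N(g, V) = -1/2 (N(g, V) = -(-1 - 1*(-3))/4 = -(-1 + 3)/4 = -1/4*2 = -1/2)
R(I, a) = 2*I*a (R(I, a) = I*a + I*a = 2*I*a)
R(b(5, -1), -8)*N(-4, T) - 1*(-47289) = (2*(2*5/(-2 - 1))*(-8))*(-1/2) - 1*(-47289) = (2*(2*5/(-3))*(-8))*(-1/2) + 47289 = (2*(2*5*(-1/3))*(-8))*(-1/2) + 47289 = (2*(-10/3)*(-8))*(-1/2) + 47289 = (160/3)*(-1/2) + 47289 = -80/3 + 47289 = 141787/3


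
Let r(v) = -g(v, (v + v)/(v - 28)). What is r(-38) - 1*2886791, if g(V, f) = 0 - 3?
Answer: -2886788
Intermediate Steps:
g(V, f) = -3
r(v) = 3 (r(v) = -1*(-3) = 3)
r(-38) - 1*2886791 = 3 - 1*2886791 = 3 - 2886791 = -2886788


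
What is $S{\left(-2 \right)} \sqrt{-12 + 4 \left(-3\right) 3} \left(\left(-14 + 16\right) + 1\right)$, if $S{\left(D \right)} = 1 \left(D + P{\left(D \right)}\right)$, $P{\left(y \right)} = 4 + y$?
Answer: $0$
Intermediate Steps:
$S{\left(D \right)} = 4 + 2 D$ ($S{\left(D \right)} = 1 \left(D + \left(4 + D\right)\right) = 1 \left(4 + 2 D\right) = 4 + 2 D$)
$S{\left(-2 \right)} \sqrt{-12 + 4 \left(-3\right) 3} \left(\left(-14 + 16\right) + 1\right) = \left(4 + 2 \left(-2\right)\right) \sqrt{-12 + 4 \left(-3\right) 3} \left(\left(-14 + 16\right) + 1\right) = \left(4 - 4\right) \sqrt{-12 - 36} \left(2 + 1\right) = 0 \sqrt{-12 - 36} \cdot 3 = 0 \sqrt{-48} \cdot 3 = 0 \cdot 4 i \sqrt{3} \cdot 3 = 0 \cdot 3 = 0$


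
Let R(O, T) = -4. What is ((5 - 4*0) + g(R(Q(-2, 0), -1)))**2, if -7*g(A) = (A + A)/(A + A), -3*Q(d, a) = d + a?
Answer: 1156/49 ≈ 23.592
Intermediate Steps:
Q(d, a) = -a/3 - d/3 (Q(d, a) = -(d + a)/3 = -(a + d)/3 = -a/3 - d/3)
g(A) = -1/7 (g(A) = -(A + A)/(7*(A + A)) = -2*A/(7*(2*A)) = -2*A*1/(2*A)/7 = -1/7*1 = -1/7)
((5 - 4*0) + g(R(Q(-2, 0), -1)))**2 = ((5 - 4*0) - 1/7)**2 = ((5 + 0) - 1/7)**2 = (5 - 1/7)**2 = (34/7)**2 = 1156/49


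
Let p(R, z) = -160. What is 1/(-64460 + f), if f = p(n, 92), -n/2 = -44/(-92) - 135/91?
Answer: -1/64620 ≈ -1.5475e-5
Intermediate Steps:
n = 4208/2093 (n = -2*(-44/(-92) - 135/91) = -2*(-44*(-1/92) - 135*1/91) = -2*(11/23 - 135/91) = -2*(-2104/2093) = 4208/2093 ≈ 2.0105)
f = -160
1/(-64460 + f) = 1/(-64460 - 160) = 1/(-64620) = -1/64620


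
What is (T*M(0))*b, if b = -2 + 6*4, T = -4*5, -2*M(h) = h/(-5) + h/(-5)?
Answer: 0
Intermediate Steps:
M(h) = h/5 (M(h) = -(h/(-5) + h/(-5))/2 = -(h*(-1/5) + h*(-1/5))/2 = -(-h/5 - h/5)/2 = -(-1)*h/5 = h/5)
T = -20
b = 22 (b = -2 + 24 = 22)
(T*M(0))*b = -4*0*22 = -20*0*22 = 0*22 = 0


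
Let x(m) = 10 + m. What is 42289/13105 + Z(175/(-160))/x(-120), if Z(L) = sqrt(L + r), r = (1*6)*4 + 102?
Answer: 42289/13105 - sqrt(7994)/880 ≈ 3.1253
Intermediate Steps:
r = 126 (r = 6*4 + 102 = 24 + 102 = 126)
Z(L) = sqrt(126 + L) (Z(L) = sqrt(L + 126) = sqrt(126 + L))
42289/13105 + Z(175/(-160))/x(-120) = 42289/13105 + sqrt(126 + 175/(-160))/(10 - 120) = 42289*(1/13105) + sqrt(126 + 175*(-1/160))/(-110) = 42289/13105 + sqrt(126 - 35/32)*(-1/110) = 42289/13105 + sqrt(3997/32)*(-1/110) = 42289/13105 + (sqrt(7994)/8)*(-1/110) = 42289/13105 - sqrt(7994)/880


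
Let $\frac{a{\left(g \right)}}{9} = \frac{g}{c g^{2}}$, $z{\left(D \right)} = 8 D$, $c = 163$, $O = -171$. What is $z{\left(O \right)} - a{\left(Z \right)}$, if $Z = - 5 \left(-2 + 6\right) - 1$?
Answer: $- \frac{1560885}{1141} \approx -1368.0$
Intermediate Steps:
$Z = -21$ ($Z = \left(-5\right) 4 - 1 = -20 - 1 = -21$)
$a{\left(g \right)} = \frac{9}{163 g}$ ($a{\left(g \right)} = 9 \frac{g}{163 g^{2}} = 9 g \frac{1}{163 g^{2}} = 9 \frac{1}{163 g} = \frac{9}{163 g}$)
$z{\left(O \right)} - a{\left(Z \right)} = 8 \left(-171\right) - \frac{9}{163 \left(-21\right)} = -1368 - \frac{9}{163} \left(- \frac{1}{21}\right) = -1368 - - \frac{3}{1141} = -1368 + \frac{3}{1141} = - \frac{1560885}{1141}$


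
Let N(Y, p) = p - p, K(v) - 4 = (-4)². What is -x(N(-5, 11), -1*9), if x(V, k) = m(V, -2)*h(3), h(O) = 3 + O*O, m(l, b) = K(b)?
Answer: -240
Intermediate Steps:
K(v) = 20 (K(v) = 4 + (-4)² = 4 + 16 = 20)
m(l, b) = 20
h(O) = 3 + O²
N(Y, p) = 0
x(V, k) = 240 (x(V, k) = 20*(3 + 3²) = 20*(3 + 9) = 20*12 = 240)
-x(N(-5, 11), -1*9) = -1*240 = -240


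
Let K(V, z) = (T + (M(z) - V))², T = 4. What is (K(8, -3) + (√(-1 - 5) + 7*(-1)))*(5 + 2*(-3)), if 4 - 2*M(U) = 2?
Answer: -2 - I*√6 ≈ -2.0 - 2.4495*I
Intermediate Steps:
M(U) = 1 (M(U) = 2 - ½*2 = 2 - 1 = 1)
K(V, z) = (5 - V)² (K(V, z) = (4 + (1 - V))² = (5 - V)²)
(K(8, -3) + (√(-1 - 5) + 7*(-1)))*(5 + 2*(-3)) = ((5 - 1*8)² + (√(-1 - 5) + 7*(-1)))*(5 + 2*(-3)) = ((5 - 8)² + (√(-6) - 7))*(5 - 6) = ((-3)² + (I*√6 - 7))*(-1) = (9 + (-7 + I*√6))*(-1) = (2 + I*√6)*(-1) = -2 - I*√6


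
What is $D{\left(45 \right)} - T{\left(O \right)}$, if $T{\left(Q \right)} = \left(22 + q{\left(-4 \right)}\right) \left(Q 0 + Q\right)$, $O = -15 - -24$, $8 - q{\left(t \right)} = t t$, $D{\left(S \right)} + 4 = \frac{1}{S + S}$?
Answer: $- \frac{11699}{90} \approx -129.99$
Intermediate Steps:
$D{\left(S \right)} = -4 + \frac{1}{2 S}$ ($D{\left(S \right)} = -4 + \frac{1}{S + S} = -4 + \frac{1}{2 S}$)
$q{\left(t \right)} = 8 - t^{2}$ ($q{\left(t \right)} = 8 - t t = 8 - t^{2}$)
$O = 9$ ($O = -15 + 24 = 9$)
$T{\left(Q \right)} = 14 Q$ ($T{\left(Q \right)} = \left(22 + \left(8 - \left(-4\right)^{2}\right)\right) \left(Q 0 + Q\right) = \left(22 + \left(8 - 16\right)\right) \left(0 + Q\right) = \left(22 + \left(8 - 16\right)\right) Q = \left(22 - 8\right) Q = 14 Q$)
$D{\left(45 \right)} - T{\left(O \right)} = \left(-4 + \frac{1}{2 \cdot 45}\right) - 14 \cdot 9 = \left(-4 + \frac{1}{2} \cdot \frac{1}{45}\right) - 126 = \left(-4 + \frac{1}{90}\right) - 126 = - \frac{359}{90} - 126 = - \frac{11699}{90}$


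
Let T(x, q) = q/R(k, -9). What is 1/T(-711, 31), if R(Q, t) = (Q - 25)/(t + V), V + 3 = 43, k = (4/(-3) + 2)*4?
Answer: -67/2883 ≈ -0.023240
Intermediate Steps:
k = 8/3 (k = (4*(-⅓) + 2)*4 = (-4/3 + 2)*4 = (⅔)*4 = 8/3 ≈ 2.6667)
V = 40 (V = -3 + 43 = 40)
R(Q, t) = (-25 + Q)/(40 + t) (R(Q, t) = (Q - 25)/(t + 40) = (-25 + Q)/(40 + t))
T(x, q) = -93*q/67 (T(x, q) = q/(((-25 + 8/3)/(40 - 9))) = q/((-67/3/31)) = q/(((1/31)*(-67/3))) = q/(-67/93) = q*(-93/67) = -93*q/67)
1/T(-711, 31) = 1/(-93/67*31) = 1/(-2883/67) = -67/2883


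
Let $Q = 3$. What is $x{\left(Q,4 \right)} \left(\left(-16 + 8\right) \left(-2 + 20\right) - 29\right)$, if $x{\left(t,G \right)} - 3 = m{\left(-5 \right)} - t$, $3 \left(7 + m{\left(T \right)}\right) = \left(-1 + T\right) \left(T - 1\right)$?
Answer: $-865$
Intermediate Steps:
$m{\left(T \right)} = -7 + \frac{\left(-1 + T\right)^{2}}{3}$ ($m{\left(T \right)} = -7 + \frac{\left(-1 + T\right) \left(T - 1\right)}{3} = -7 + \frac{\left(-1 + T\right) \left(-1 + T\right)}{3} = -7 + \frac{\left(-1 + T\right)^{2}}{3}$)
$x{\left(t,G \right)} = 8 - t$ ($x{\left(t,G \right)} = 3 - \left(7 + t - \frac{\left(-1 - 5\right)^{2}}{3}\right) = 3 - \left(7 - 12 + t\right) = 3 - \left(-5 + t\right) = 8 - t$)
$x{\left(Q,4 \right)} \left(\left(-16 + 8\right) \left(-2 + 20\right) - 29\right) = \left(8 - 3\right) \left(\left(-16 + 8\right) \left(-2 + 20\right) - 29\right) = \left(8 - 3\right) \left(\left(-8\right) 18 - 29\right) = 5 \left(-144 - 29\right) = 5 \left(-173\right) = -865$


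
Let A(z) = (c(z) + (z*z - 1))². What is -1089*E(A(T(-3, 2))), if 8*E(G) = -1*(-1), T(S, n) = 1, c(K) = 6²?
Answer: -1089/8 ≈ -136.13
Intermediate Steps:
c(K) = 36
A(z) = (35 + z²)² (A(z) = (36 + (z*z - 1))² = (36 + (z² - 1))² = (36 + (-1 + z²))² = (35 + z²)²)
E(G) = ⅛ (E(G) = (-1*(-1))/8 = (⅛)*1 = ⅛)
-1089*E(A(T(-3, 2))) = -1089*⅛ = -1089/8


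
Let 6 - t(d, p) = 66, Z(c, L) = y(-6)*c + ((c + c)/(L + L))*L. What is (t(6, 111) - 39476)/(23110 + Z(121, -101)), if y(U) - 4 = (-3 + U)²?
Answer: -1412/1197 ≈ -1.1796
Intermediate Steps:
y(U) = 4 + (-3 + U)²
Z(c, L) = 86*c (Z(c, L) = (4 + (-3 - 6)²)*c + ((c + c)/(L + L))*L = (4 + (-9)²)*c + ((2*c)/((2*L)))*L = (4 + 81)*c + ((2*c)*(1/(2*L)))*L = 85*c + (c/L)*L = 85*c + c = 86*c)
t(d, p) = -60 (t(d, p) = 6 - 1*66 = 6 - 66 = -60)
(t(6, 111) - 39476)/(23110 + Z(121, -101)) = (-60 - 39476)/(23110 + 86*121) = -39536/(23110 + 10406) = -39536/33516 = -39536*1/33516 = -1412/1197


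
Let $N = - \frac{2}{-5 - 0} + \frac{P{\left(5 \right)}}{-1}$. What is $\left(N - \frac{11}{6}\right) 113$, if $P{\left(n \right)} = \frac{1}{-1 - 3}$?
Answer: $- \frac{8023}{60} \approx -133.72$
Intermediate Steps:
$P{\left(n \right)} = - \frac{1}{4}$ ($P{\left(n \right)} = \frac{1}{-4} = - \frac{1}{4}$)
$N = \frac{13}{20}$ ($N = - \frac{2}{-5 - 0} - \frac{1}{4 \left(-1\right)} = - \frac{2}{-5 + 0} - - \frac{1}{4} = - \frac{2}{-5} + \frac{1}{4} = \left(-2\right) \left(- \frac{1}{5}\right) + \frac{1}{4} = \frac{2}{5} + \frac{1}{4} = \frac{13}{20} \approx 0.65$)
$\left(N - \frac{11}{6}\right) 113 = \left(\frac{13}{20} - \frac{11}{6}\right) 113 = \left(- \frac{71}{60}\right) 113 = - \frac{8023}{60}$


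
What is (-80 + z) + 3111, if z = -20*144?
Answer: 151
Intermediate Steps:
z = -2880
(-80 + z) + 3111 = (-80 - 2880) + 3111 = -2960 + 3111 = 151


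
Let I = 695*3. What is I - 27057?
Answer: -24972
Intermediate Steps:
I = 2085
I - 27057 = 2085 - 27057 = -24972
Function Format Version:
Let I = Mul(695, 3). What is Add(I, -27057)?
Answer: -24972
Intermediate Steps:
I = 2085
Add(I, -27057) = Add(2085, -27057) = -24972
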